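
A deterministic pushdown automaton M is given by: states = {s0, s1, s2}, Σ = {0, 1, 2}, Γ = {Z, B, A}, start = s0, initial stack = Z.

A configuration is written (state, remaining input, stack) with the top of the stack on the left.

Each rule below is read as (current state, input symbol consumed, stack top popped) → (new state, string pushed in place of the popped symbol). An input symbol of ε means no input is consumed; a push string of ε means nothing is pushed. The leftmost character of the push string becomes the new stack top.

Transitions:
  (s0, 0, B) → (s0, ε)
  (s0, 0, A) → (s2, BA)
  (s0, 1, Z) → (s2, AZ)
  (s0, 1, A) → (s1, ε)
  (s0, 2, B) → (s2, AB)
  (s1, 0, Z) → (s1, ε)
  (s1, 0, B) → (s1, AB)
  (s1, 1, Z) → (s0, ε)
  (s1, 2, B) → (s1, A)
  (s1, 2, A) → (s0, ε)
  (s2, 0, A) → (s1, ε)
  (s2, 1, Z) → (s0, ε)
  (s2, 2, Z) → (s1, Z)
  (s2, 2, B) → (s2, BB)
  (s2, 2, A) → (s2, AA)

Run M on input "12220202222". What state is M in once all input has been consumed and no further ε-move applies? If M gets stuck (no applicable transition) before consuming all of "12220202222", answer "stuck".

(s0, 12220202222, Z)
  read 1, top Z: go to s2, push AZ → (s2, 2220202222, AZ)
  read 2, top A: go to s2, push AA → (s2, 220202222, AAZ)
  read 2, top A: go to s2, push AA → (s2, 20202222, AAAZ)
  read 2, top A: go to s2, push AA → (s2, 0202222, AAAAZ)
  read 0, top A: go to s1, push ε → (s1, 202222, AAAZ)
  read 2, top A: go to s0, push ε → (s0, 02222, AAZ)
  read 0, top A: go to s2, push BA → (s2, 2222, BAAZ)
  read 2, top B: go to s2, push BB → (s2, 222, BBAAZ)
  read 2, top B: go to s2, push BB → (s2, 22, BBBAAZ)
  read 2, top B: go to s2, push BB → (s2, 2, BBBBAAZ)
  read 2, top B: go to s2, push BB → (s2, ε, BBBBBAAZ)
All input consumed; M is in state s2.

s2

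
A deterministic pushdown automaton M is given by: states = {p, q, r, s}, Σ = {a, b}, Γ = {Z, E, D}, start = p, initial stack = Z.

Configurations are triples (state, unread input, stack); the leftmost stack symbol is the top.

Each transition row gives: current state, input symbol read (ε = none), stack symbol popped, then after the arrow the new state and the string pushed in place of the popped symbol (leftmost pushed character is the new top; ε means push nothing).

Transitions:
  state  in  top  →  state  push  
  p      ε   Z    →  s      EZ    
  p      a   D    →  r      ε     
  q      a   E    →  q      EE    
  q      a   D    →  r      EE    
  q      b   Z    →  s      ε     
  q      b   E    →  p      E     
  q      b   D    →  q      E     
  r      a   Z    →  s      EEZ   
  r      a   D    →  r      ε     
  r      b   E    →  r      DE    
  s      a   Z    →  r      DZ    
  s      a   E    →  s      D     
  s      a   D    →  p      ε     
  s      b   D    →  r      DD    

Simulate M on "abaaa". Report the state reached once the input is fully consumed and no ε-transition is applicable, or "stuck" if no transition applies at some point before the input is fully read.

s

(p, abaaa, Z)
  ε-move, top Z: go to s, push EZ → (s, abaaa, EZ)
  read a, top E: go to s, push D → (s, baaa, DZ)
  read b, top D: go to r, push DD → (r, aaa, DDZ)
  read a, top D: go to r, push ε → (r, aa, DZ)
  read a, top D: go to r, push ε → (r, a, Z)
  read a, top Z: go to s, push EEZ → (s, ε, EEZ)
All input consumed; M is in state s.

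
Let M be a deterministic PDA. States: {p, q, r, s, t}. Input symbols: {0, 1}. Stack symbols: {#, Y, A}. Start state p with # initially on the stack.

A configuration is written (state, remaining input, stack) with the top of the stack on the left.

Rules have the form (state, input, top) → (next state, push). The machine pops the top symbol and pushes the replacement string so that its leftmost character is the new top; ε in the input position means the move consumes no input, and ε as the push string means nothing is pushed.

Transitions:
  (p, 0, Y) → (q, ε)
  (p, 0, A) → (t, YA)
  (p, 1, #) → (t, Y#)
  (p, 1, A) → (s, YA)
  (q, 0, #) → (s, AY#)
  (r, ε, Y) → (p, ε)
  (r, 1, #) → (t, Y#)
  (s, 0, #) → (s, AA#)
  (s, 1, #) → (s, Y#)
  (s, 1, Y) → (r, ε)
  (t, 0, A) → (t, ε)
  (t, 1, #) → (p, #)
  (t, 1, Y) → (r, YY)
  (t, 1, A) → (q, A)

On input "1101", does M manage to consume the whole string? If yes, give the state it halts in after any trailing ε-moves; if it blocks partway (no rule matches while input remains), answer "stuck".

(p, 1101, #) ⊢ (t, 101, Y#) ⊢ (r, 01, YY#) ⊢ (p, 01, Y#) ⊢ (q, 1, #)
No transition for (q, 1, top #); M blocks with input 1 remaining.

stuck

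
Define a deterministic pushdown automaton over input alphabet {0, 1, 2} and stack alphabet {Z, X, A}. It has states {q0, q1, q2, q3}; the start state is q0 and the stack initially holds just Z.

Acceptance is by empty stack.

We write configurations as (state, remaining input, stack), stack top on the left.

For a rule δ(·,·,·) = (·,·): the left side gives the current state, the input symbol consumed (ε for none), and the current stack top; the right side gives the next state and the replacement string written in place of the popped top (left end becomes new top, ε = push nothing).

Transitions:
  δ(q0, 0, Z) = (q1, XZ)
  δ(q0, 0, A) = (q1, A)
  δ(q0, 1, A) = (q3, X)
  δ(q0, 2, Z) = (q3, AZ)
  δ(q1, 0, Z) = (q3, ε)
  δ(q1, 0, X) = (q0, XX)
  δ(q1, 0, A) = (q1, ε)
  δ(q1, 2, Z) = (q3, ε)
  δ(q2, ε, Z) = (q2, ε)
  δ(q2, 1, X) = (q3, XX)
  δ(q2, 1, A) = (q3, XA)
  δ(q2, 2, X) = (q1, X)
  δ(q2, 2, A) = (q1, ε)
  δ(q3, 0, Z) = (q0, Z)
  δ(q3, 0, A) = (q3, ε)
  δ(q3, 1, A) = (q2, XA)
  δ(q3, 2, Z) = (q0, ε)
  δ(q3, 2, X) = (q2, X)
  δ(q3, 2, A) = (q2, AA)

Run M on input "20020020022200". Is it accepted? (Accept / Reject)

Accept

(q0, 20020020022200, Z)
  read 2, top Z: go to q3, push AZ → (q3, 0020020022200, AZ)
  read 0, top A: go to q3, push ε → (q3, 020020022200, Z)
  read 0, top Z: go to q0, push Z → (q0, 20020022200, Z)
  read 2, top Z: go to q3, push AZ → (q3, 0020022200, AZ)
  read 0, top A: go to q3, push ε → (q3, 020022200, Z)
  read 0, top Z: go to q0, push Z → (q0, 20022200, Z)
  read 2, top Z: go to q3, push AZ → (q3, 0022200, AZ)
  read 0, top A: go to q3, push ε → (q3, 022200, Z)
  read 0, top Z: go to q0, push Z → (q0, 22200, Z)
  read 2, top Z: go to q3, push AZ → (q3, 2200, AZ)
  read 2, top A: go to q2, push AA → (q2, 200, AAZ)
  read 2, top A: go to q1, push ε → (q1, 00, AZ)
  read 0, top A: go to q1, push ε → (q1, 0, Z)
  read 0, top Z: go to q3, push ε → (q3, ε, ε)
All input consumed and the stack is empty.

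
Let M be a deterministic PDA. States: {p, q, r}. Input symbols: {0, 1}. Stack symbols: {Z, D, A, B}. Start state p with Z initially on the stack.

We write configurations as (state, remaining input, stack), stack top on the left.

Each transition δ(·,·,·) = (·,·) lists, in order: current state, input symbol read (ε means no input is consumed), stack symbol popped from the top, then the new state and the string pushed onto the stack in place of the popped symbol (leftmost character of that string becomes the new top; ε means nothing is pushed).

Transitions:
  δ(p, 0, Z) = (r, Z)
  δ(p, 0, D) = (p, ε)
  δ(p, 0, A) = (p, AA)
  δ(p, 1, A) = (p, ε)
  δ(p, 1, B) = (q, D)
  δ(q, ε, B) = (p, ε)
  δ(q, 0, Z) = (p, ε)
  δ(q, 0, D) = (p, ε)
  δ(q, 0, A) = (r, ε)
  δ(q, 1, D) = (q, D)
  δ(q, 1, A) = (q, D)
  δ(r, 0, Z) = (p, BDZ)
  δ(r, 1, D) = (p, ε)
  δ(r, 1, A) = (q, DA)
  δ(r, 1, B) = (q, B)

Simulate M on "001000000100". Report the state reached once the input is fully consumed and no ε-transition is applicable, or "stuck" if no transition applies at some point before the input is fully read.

stuck

(p, 001000000100, Z)
  read 0, top Z: go to r, push Z → (r, 01000000100, Z)
  read 0, top Z: go to p, push BDZ → (p, 1000000100, BDZ)
  read 1, top B: go to q, push D → (q, 000000100, DDZ)
  read 0, top D: go to p, push ε → (p, 00000100, DZ)
  read 0, top D: go to p, push ε → (p, 0000100, Z)
  read 0, top Z: go to r, push Z → (r, 000100, Z)
  read 0, top Z: go to p, push BDZ → (p, 00100, BDZ)
No transition for (p, 0, top B); M blocks with input 00100 remaining.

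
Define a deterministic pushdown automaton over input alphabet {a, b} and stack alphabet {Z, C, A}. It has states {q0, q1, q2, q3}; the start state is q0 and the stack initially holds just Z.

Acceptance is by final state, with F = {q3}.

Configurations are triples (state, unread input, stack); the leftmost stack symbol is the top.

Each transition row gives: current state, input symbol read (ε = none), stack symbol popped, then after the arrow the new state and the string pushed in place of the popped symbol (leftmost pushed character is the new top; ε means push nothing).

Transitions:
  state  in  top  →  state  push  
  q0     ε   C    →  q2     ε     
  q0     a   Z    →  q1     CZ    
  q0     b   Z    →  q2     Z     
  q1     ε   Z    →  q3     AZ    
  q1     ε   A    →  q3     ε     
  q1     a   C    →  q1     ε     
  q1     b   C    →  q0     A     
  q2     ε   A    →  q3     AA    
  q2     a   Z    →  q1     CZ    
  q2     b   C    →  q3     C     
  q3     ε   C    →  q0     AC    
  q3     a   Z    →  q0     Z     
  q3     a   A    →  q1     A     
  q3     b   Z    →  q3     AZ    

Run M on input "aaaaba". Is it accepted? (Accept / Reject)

(q0, aaaaba, Z) ⊢ (q1, aaaba, CZ) ⊢ (q1, aaba, Z) ⊢ (q3, aaba, AZ) ⊢ (q1, aba, AZ) ⊢ (q3, aba, Z) ⊢ (q0, ba, Z) ⊢ (q2, a, Z) ⊢ (q1, ε, CZ)
All input consumed; state q1 ∉ F and no further ε-move applies.

Reject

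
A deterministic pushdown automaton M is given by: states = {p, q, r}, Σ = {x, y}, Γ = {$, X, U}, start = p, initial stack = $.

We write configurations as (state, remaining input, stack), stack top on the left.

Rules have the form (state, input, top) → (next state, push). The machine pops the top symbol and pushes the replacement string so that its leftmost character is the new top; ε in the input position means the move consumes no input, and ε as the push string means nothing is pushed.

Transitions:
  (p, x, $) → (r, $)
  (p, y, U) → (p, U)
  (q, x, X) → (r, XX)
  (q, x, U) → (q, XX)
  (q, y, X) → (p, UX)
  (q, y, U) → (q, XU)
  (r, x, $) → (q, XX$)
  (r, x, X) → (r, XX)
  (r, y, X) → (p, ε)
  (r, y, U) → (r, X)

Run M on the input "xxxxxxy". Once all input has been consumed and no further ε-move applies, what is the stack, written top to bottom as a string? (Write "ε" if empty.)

(p, xxxxxxy, $)
  read x, top $: go to r, push $ → (r, xxxxxy, $)
  read x, top $: go to q, push XX$ → (q, xxxxy, XX$)
  read x, top X: go to r, push XX → (r, xxxy, XXX$)
  read x, top X: go to r, push XX → (r, xxy, XXXX$)
  read x, top X: go to r, push XX → (r, xy, XXXXX$)
  read x, top X: go to r, push XX → (r, y, XXXXXX$)
  read y, top X: go to p, push ε → (p, ε, XXXXX$)
All input consumed in state p with stack XXXXX$.

XXXXX$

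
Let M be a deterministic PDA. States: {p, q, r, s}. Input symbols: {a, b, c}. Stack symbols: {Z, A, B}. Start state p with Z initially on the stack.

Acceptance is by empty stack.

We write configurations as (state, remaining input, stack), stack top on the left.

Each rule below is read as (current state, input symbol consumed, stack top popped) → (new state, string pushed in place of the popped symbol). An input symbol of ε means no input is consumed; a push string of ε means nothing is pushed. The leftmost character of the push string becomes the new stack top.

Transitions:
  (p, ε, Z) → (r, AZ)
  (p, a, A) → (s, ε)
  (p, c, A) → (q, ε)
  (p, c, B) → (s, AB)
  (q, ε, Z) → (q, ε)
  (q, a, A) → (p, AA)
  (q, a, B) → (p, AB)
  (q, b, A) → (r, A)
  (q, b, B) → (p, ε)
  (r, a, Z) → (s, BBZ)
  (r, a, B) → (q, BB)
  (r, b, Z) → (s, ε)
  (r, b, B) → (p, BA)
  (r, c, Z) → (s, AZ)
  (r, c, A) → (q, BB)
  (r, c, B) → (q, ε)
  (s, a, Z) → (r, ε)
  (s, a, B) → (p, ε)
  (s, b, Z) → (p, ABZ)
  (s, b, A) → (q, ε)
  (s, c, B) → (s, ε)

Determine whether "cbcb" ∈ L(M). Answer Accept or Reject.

(p, cbcb, Z) ⊢ (r, cbcb, AZ) ⊢ (q, bcb, BBZ) ⊢ (p, cb, BZ) ⊢ (s, b, ABZ) ⊢ (q, ε, BZ)
All input consumed; stack is BZ, not empty, and no further ε-move applies.

Reject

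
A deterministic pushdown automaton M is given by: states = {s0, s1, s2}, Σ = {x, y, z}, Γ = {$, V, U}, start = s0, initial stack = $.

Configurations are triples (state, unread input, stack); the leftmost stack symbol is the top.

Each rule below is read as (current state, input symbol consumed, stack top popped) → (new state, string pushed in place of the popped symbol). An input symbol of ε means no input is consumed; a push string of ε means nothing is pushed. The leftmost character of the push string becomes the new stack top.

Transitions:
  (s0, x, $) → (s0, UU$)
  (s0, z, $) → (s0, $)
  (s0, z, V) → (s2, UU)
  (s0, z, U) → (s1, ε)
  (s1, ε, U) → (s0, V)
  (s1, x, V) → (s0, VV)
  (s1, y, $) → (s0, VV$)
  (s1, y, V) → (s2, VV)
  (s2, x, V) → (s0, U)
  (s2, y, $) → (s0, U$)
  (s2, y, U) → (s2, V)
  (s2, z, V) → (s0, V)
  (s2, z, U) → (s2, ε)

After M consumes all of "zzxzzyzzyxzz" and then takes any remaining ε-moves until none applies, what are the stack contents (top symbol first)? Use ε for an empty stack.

UUU$

(s0, zzxzzyzzyxzz, $) ⊢ (s0, zxzzyzzyxzz, $) ⊢ (s0, xzzyzzyxzz, $) ⊢ (s0, zzyzzyxzz, UU$) ⊢ (s1, zyzzyxzz, U$) ⊢ (s0, zyzzyxzz, V$) ⊢ (s2, yzzyxzz, UU$) ⊢ (s2, zzyxzz, VU$) ⊢ (s0, zyxzz, VU$) ⊢ (s2, yxzz, UUU$) ⊢ (s2, xzz, VUU$) ⊢ (s0, zz, UUU$) ⊢ (s1, z, UU$) ⊢ (s0, z, VU$) ⊢ (s2, ε, UUU$)
All input consumed in state s2 with stack UUU$.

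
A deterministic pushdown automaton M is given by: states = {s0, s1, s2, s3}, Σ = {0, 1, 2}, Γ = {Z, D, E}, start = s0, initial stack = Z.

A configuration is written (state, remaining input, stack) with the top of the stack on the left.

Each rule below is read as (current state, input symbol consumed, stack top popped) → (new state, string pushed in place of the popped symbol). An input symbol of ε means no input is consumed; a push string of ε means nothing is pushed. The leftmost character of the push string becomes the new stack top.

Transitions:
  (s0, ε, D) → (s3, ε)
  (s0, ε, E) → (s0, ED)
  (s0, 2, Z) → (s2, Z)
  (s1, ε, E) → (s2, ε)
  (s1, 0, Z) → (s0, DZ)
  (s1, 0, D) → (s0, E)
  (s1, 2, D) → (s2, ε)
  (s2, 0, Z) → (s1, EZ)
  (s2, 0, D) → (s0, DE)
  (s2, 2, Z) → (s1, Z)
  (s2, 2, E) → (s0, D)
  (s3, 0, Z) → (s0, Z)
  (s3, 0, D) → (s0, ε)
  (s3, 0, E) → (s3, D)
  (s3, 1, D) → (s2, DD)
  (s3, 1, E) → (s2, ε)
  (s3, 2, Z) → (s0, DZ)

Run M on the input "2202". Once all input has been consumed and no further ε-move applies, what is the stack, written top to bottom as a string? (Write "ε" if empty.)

Z

(s0, 2202, Z) ⊢ (s2, 202, Z) ⊢ (s1, 02, Z) ⊢ (s0, 2, DZ) ⊢ (s3, 2, Z) ⊢ (s0, ε, DZ) ⊢ (s3, ε, Z)
All input consumed in state s3 with stack Z.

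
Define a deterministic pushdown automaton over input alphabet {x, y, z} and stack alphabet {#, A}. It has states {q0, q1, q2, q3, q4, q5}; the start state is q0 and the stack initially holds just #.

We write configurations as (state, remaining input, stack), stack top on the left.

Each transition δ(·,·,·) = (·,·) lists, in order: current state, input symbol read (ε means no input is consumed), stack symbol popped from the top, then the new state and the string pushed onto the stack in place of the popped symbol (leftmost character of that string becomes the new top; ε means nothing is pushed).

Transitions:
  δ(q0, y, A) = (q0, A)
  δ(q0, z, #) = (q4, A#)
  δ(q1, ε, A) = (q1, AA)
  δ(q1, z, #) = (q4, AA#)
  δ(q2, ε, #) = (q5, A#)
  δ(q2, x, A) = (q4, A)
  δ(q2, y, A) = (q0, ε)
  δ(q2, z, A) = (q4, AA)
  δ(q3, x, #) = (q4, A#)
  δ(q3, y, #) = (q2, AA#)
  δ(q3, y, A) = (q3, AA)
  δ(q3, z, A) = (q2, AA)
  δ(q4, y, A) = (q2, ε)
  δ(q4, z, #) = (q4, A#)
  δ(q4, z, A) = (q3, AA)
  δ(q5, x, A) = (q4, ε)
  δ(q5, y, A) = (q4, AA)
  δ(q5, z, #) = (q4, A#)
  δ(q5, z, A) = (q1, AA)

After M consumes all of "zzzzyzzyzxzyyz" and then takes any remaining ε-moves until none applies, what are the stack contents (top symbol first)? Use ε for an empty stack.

AAAAAAAAAAA#

(q0, zzzzyzzyzxzyyz, #) ⊢ (q4, zzzyzzyzxzyyz, A#) ⊢ (q3, zzyzzyzxzyyz, AA#) ⊢ (q2, zyzzyzxzyyz, AAA#) ⊢ (q4, yzzyzxzyyz, AAAA#) ⊢ (q2, zzyzxzyyz, AAA#) ⊢ (q4, zyzxzyyz, AAAA#) ⊢ (q3, yzxzyyz, AAAAA#) ⊢ (q3, zxzyyz, AAAAAA#) ⊢ (q2, xzyyz, AAAAAAA#) ⊢ (q4, zyyz, AAAAAAA#) ⊢ (q3, yyz, AAAAAAAA#) ⊢ (q3, yz, AAAAAAAAA#) ⊢ (q3, z, AAAAAAAAAA#) ⊢ (q2, ε, AAAAAAAAAAA#)
All input consumed in state q2 with stack AAAAAAAAAAA#.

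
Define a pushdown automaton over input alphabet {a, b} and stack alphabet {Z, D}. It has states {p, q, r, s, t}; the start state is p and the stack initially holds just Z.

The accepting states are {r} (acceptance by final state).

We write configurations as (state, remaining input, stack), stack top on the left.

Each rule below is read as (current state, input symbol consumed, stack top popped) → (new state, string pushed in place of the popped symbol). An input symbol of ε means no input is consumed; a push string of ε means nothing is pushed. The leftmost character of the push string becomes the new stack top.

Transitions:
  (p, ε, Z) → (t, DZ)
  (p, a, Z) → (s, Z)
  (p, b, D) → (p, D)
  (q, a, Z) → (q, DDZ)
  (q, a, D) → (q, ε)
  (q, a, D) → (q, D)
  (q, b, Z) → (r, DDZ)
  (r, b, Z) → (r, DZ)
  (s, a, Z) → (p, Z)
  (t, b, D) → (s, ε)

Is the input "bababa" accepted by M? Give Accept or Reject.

Reject

No computation consumes all input and reaches a final state.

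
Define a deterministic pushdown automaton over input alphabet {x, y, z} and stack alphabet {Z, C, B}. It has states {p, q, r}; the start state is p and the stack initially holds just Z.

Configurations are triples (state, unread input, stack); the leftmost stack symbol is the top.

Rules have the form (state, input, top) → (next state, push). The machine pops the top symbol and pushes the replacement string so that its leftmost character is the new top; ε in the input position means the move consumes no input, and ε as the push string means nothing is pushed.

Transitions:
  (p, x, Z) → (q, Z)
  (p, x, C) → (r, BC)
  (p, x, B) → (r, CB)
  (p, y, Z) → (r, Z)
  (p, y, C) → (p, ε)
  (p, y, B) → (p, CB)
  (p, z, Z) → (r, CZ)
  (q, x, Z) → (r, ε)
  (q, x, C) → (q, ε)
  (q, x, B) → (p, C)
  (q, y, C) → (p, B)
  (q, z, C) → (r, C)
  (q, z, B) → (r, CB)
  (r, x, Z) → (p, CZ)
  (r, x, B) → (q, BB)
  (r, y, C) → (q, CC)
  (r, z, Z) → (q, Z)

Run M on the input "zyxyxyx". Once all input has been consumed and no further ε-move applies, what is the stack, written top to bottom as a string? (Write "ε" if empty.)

(p, zyxyxyx, Z)
  read z, top Z: go to r, push CZ → (r, yxyxyx, CZ)
  read y, top C: go to q, push CC → (q, xyxyx, CCZ)
  read x, top C: go to q, push ε → (q, yxyx, CZ)
  read y, top C: go to p, push B → (p, xyx, BZ)
  read x, top B: go to r, push CB → (r, yx, CBZ)
  read y, top C: go to q, push CC → (q, x, CCBZ)
  read x, top C: go to q, push ε → (q, ε, CBZ)
All input consumed in state q with stack CBZ.

CBZ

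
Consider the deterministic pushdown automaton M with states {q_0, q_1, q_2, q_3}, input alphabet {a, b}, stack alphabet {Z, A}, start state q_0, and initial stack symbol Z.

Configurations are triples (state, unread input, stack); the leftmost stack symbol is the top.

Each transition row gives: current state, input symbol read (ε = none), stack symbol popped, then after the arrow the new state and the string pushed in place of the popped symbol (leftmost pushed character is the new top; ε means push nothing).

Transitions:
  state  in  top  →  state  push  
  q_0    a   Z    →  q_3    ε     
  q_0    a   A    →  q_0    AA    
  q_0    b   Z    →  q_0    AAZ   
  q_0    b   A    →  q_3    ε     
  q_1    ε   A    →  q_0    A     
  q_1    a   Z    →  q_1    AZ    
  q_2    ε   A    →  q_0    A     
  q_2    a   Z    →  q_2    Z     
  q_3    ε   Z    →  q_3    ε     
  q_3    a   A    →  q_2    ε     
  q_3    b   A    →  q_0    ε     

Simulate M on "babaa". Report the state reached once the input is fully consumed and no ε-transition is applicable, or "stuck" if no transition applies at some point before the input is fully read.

(q_0, babaa, Z) ⊢ (q_0, abaa, AAZ) ⊢ (q_0, baa, AAAZ) ⊢ (q_3, aa, AAZ) ⊢ (q_2, a, AZ) ⊢ (q_0, a, AZ) ⊢ (q_0, ε, AAZ)
All input consumed; M is in state q_0.

q_0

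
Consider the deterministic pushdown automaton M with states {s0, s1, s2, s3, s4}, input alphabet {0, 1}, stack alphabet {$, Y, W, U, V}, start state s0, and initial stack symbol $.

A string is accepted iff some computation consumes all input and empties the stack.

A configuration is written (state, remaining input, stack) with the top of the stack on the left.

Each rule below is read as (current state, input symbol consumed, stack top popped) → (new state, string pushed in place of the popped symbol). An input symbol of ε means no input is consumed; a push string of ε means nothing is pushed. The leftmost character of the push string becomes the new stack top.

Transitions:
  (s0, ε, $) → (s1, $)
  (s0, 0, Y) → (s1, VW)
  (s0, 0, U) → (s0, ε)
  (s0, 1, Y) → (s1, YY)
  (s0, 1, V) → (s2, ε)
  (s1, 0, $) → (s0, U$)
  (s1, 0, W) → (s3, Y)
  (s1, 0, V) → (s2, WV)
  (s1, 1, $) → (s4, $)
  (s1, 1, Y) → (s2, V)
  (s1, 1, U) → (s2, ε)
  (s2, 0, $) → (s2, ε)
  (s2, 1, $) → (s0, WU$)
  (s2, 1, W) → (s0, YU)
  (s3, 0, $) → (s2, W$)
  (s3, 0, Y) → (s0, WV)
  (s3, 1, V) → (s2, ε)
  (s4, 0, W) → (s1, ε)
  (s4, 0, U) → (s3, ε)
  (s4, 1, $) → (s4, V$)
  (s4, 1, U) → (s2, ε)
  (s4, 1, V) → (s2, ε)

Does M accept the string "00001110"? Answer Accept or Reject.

Accept

(s0, 00001110, $)
  ε-move, top $: go to s1, push $ → (s1, 00001110, $)
  read 0, top $: go to s0, push U$ → (s0, 0001110, U$)
  read 0, top U: go to s0, push ε → (s0, 001110, $)
  ε-move, top $: go to s1, push $ → (s1, 001110, $)
  read 0, top $: go to s0, push U$ → (s0, 01110, U$)
  read 0, top U: go to s0, push ε → (s0, 1110, $)
  ε-move, top $: go to s1, push $ → (s1, 1110, $)
  read 1, top $: go to s4, push $ → (s4, 110, $)
  read 1, top $: go to s4, push V$ → (s4, 10, V$)
  read 1, top V: go to s2, push ε → (s2, 0, $)
  read 0, top $: go to s2, push ε → (s2, ε, ε)
All input consumed and the stack is empty.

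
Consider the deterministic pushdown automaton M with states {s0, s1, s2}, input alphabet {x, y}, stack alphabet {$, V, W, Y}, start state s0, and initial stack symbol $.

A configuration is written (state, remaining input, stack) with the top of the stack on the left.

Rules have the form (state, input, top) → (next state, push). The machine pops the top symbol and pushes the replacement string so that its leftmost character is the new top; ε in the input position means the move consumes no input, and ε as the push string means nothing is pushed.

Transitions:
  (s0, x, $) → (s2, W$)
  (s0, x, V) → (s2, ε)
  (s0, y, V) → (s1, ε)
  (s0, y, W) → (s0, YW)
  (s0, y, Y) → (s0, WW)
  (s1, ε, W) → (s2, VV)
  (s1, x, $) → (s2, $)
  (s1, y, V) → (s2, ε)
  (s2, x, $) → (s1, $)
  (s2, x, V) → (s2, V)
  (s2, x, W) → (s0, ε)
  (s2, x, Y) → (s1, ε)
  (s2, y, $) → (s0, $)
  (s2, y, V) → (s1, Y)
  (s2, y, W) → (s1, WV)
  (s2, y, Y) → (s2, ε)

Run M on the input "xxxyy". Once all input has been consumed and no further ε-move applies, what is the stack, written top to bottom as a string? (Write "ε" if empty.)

YVV$

(s0, xxxyy, $)
  read x, top $: go to s2, push W$ → (s2, xxyy, W$)
  read x, top W: go to s0, push ε → (s0, xyy, $)
  read x, top $: go to s2, push W$ → (s2, yy, W$)
  read y, top W: go to s1, push WV → (s1, y, WV$)
  ε-move, top W: go to s2, push VV → (s2, y, VVV$)
  read y, top V: go to s1, push Y → (s1, ε, YVV$)
All input consumed in state s1 with stack YVV$.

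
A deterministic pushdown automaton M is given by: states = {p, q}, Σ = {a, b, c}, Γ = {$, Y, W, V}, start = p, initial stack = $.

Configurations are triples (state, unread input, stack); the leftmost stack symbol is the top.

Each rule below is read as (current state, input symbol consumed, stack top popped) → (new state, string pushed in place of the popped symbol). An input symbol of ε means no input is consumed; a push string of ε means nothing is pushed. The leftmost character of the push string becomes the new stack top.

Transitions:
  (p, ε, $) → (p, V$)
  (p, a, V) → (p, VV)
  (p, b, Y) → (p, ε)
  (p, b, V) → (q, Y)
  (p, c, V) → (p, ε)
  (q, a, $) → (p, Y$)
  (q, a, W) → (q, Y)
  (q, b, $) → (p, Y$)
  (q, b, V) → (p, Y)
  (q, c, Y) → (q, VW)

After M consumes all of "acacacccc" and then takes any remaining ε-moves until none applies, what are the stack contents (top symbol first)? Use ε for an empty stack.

(p, acacacccc, $)
  ε-move, top $: go to p, push V$ → (p, acacacccc, V$)
  read a, top V: go to p, push VV → (p, cacacccc, VV$)
  read c, top V: go to p, push ε → (p, acacccc, V$)
  read a, top V: go to p, push VV → (p, cacccc, VV$)
  read c, top V: go to p, push ε → (p, acccc, V$)
  read a, top V: go to p, push VV → (p, cccc, VV$)
  read c, top V: go to p, push ε → (p, ccc, V$)
  read c, top V: go to p, push ε → (p, cc, $)
  ε-move, top $: go to p, push V$ → (p, cc, V$)
  read c, top V: go to p, push ε → (p, c, $)
  ε-move, top $: go to p, push V$ → (p, c, V$)
  read c, top V: go to p, push ε → (p, ε, $)
  ε-move, top $: go to p, push V$ → (p, ε, V$)
All input consumed in state p with stack V$.

V$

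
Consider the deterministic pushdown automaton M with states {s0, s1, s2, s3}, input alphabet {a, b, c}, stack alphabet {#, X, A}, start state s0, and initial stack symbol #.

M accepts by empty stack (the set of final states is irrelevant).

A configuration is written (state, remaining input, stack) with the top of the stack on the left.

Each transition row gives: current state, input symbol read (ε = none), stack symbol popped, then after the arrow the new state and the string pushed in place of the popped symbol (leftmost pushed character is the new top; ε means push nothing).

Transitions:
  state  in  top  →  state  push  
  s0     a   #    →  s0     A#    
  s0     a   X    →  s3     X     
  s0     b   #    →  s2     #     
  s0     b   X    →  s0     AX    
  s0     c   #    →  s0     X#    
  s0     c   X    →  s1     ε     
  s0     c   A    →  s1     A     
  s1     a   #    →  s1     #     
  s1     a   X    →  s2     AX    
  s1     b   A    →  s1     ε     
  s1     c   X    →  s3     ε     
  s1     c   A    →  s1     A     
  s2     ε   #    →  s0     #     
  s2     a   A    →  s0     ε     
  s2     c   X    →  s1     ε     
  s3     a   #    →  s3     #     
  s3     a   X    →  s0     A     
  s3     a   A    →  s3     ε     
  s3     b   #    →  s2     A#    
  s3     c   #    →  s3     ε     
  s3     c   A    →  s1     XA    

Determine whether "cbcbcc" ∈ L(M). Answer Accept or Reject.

(s0, cbcbcc, #)
  read c, top #: go to s0, push X# → (s0, bcbcc, X#)
  read b, top X: go to s0, push AX → (s0, cbcc, AX#)
  read c, top A: go to s1, push A → (s1, bcc, AX#)
  read b, top A: go to s1, push ε → (s1, cc, X#)
  read c, top X: go to s3, push ε → (s3, c, #)
  read c, top #: go to s3, push ε → (s3, ε, ε)
All input consumed and the stack is empty.

Accept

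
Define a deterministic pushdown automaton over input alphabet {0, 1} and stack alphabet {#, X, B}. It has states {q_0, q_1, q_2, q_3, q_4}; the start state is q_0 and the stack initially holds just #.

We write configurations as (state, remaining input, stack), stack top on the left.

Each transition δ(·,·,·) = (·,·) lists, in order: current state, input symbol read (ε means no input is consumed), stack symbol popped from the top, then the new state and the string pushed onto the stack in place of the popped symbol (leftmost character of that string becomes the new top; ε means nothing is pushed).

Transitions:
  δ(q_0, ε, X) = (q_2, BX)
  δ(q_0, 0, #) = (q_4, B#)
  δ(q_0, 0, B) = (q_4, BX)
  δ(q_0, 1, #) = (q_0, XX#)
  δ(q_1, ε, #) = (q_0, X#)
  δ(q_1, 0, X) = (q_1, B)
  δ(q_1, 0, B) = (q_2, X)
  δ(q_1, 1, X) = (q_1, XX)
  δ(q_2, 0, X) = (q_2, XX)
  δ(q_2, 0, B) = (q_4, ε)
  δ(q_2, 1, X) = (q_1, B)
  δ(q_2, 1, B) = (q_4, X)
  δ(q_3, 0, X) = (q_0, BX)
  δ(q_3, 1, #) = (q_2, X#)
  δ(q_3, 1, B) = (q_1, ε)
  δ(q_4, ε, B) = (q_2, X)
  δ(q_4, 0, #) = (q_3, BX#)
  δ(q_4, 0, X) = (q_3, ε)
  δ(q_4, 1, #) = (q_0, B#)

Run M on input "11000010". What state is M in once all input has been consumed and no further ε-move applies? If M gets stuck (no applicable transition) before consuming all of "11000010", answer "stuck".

(q_0, 11000010, #)
  read 1, top #: go to q_0, push XX# → (q_0, 1000010, XX#)
  ε-move, top X: go to q_2, push BX → (q_2, 1000010, BXX#)
  read 1, top B: go to q_4, push X → (q_4, 000010, XXX#)
  read 0, top X: go to q_3, push ε → (q_3, 00010, XX#)
  read 0, top X: go to q_0, push BX → (q_0, 0010, BXX#)
  read 0, top B: go to q_4, push BX → (q_4, 010, BXXX#)
  ε-move, top B: go to q_2, push X → (q_2, 010, XXXX#)
  read 0, top X: go to q_2, push XX → (q_2, 10, XXXXX#)
  read 1, top X: go to q_1, push B → (q_1, 0, BXXXX#)
  read 0, top B: go to q_2, push X → (q_2, ε, XXXXX#)
All input consumed; M is in state q_2.

q_2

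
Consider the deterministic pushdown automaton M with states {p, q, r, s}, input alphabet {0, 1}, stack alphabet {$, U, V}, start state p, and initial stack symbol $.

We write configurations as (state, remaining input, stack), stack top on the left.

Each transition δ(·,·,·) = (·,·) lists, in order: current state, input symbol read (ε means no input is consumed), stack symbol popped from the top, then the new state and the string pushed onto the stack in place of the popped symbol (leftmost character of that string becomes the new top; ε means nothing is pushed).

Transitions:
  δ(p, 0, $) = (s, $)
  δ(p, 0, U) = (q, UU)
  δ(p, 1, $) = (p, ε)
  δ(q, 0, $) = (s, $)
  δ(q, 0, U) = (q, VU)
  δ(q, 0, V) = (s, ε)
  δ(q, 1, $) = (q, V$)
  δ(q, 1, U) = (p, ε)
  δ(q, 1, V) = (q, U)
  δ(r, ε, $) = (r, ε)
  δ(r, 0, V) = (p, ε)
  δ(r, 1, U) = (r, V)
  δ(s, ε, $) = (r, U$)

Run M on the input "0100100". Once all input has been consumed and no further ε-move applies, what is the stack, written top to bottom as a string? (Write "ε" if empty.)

(p, 0100100, $) ⊢ (s, 100100, $) ⊢ (r, 100100, U$) ⊢ (r, 00100, V$) ⊢ (p, 0100, $) ⊢ (s, 100, $) ⊢ (r, 100, U$) ⊢ (r, 00, V$) ⊢ (p, 0, $) ⊢ (s, ε, $) ⊢ (r, ε, U$)
All input consumed in state r with stack U$.

U$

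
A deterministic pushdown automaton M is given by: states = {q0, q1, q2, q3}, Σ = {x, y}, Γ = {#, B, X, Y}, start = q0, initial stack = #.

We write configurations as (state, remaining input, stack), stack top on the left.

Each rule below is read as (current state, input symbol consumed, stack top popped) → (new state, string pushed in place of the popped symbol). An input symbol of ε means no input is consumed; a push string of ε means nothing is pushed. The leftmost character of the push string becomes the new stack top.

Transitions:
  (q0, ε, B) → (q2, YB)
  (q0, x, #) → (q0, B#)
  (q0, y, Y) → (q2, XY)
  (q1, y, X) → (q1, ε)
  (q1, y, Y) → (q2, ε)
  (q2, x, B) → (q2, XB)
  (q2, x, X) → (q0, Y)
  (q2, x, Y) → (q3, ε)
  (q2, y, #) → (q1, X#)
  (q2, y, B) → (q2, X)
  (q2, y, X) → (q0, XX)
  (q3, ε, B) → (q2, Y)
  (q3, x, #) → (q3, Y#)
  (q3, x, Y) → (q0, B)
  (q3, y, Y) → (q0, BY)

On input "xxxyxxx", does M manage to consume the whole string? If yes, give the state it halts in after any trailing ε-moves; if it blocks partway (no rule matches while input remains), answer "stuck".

(q0, xxxyxxx, #)
  read x, top #: go to q0, push B# → (q0, xxyxxx, B#)
  ε-move, top B: go to q2, push YB → (q2, xxyxxx, YB#)
  read x, top Y: go to q3, push ε → (q3, xyxxx, B#)
  ε-move, top B: go to q2, push Y → (q2, xyxxx, Y#)
  read x, top Y: go to q3, push ε → (q3, yxxx, #)
No transition for (q3, y, top #); M blocks with input yxxx remaining.

stuck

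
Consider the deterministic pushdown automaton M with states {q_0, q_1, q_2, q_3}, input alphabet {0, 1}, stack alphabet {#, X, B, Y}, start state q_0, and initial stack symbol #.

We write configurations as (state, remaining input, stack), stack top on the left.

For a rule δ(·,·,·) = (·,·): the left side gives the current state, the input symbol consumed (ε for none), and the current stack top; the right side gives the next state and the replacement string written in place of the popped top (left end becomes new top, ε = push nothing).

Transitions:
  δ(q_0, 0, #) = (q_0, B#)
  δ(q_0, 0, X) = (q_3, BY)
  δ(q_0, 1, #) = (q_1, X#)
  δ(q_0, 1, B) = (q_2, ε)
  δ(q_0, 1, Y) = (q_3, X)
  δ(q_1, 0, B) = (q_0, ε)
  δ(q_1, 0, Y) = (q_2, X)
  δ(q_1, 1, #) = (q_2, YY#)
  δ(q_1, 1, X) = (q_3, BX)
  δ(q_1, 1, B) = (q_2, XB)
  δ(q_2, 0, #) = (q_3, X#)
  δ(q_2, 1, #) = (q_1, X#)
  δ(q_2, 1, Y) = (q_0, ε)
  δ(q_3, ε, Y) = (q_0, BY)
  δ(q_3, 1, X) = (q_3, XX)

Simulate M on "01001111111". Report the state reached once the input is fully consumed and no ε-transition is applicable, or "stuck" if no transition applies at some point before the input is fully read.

stuck

(q_0, 01001111111, #) ⊢ (q_0, 1001111111, B#) ⊢ (q_2, 001111111, #) ⊢ (q_3, 01111111, X#)
No transition for (q_3, 0, top X); M blocks with input 01111111 remaining.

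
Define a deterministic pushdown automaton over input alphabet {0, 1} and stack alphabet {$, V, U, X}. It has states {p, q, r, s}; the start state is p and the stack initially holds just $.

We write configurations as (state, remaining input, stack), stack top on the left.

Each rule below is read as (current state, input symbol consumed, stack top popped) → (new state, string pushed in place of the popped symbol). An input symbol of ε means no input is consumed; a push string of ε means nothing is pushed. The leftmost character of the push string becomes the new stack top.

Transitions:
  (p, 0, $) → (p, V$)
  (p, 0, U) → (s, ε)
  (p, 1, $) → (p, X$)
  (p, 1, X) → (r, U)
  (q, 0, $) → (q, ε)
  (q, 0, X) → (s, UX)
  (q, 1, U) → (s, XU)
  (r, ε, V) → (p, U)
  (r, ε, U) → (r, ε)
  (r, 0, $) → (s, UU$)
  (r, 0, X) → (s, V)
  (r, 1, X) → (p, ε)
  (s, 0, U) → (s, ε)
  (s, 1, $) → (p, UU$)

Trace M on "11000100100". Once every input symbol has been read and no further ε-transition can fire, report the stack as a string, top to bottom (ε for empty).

(p, 11000100100, $)
  read 1, top $: go to p, push X$ → (p, 1000100100, X$)
  read 1, top X: go to r, push U → (r, 000100100, U$)
  ε-move, top U: go to r, push ε → (r, 000100100, $)
  read 0, top $: go to s, push UU$ → (s, 00100100, UU$)
  read 0, top U: go to s, push ε → (s, 0100100, U$)
  read 0, top U: go to s, push ε → (s, 100100, $)
  read 1, top $: go to p, push UU$ → (p, 00100, UU$)
  read 0, top U: go to s, push ε → (s, 0100, U$)
  read 0, top U: go to s, push ε → (s, 100, $)
  read 1, top $: go to p, push UU$ → (p, 00, UU$)
  read 0, top U: go to s, push ε → (s, 0, U$)
  read 0, top U: go to s, push ε → (s, ε, $)
All input consumed in state s with stack $.

$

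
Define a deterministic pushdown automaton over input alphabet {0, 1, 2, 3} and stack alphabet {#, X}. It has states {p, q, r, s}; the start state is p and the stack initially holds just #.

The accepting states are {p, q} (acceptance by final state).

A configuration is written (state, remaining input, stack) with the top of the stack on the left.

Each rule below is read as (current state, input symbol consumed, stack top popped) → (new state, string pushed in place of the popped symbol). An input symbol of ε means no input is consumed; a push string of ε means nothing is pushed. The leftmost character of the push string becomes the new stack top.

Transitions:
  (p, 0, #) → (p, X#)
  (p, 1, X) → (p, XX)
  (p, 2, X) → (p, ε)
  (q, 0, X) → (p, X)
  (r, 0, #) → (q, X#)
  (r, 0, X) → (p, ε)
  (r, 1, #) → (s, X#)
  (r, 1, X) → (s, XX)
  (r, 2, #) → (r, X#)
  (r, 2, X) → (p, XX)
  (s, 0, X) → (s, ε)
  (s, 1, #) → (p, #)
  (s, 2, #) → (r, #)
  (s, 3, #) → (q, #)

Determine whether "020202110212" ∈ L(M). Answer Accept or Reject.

Reject

(p, 020202110212, #)
  read 0, top #: go to p, push X# → (p, 20202110212, X#)
  read 2, top X: go to p, push ε → (p, 0202110212, #)
  read 0, top #: go to p, push X# → (p, 202110212, X#)
  read 2, top X: go to p, push ε → (p, 02110212, #)
  read 0, top #: go to p, push X# → (p, 2110212, X#)
  read 2, top X: go to p, push ε → (p, 110212, #)
No transition applies at (p, 110212, #); input not fully consumed.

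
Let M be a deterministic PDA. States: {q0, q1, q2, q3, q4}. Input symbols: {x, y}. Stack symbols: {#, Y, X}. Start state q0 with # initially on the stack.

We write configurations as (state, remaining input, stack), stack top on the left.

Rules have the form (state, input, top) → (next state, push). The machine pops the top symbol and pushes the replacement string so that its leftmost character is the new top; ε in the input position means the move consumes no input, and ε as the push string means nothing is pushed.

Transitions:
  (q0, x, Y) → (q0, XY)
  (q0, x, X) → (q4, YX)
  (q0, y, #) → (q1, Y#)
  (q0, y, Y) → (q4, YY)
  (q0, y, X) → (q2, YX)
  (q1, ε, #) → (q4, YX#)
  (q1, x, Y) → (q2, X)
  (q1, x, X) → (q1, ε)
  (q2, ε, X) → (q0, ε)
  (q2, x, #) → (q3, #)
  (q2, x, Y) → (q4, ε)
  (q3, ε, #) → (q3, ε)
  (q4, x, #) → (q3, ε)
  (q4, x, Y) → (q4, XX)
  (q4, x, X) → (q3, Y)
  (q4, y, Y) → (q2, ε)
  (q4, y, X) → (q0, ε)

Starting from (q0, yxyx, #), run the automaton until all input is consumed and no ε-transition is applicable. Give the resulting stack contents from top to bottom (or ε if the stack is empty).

(q0, yxyx, #) ⊢ (q1, xyx, Y#) ⊢ (q2, yx, X#) ⊢ (q0, yx, #) ⊢ (q1, x, Y#) ⊢ (q2, ε, X#) ⊢ (q0, ε, #)
All input consumed in state q0 with stack #.

#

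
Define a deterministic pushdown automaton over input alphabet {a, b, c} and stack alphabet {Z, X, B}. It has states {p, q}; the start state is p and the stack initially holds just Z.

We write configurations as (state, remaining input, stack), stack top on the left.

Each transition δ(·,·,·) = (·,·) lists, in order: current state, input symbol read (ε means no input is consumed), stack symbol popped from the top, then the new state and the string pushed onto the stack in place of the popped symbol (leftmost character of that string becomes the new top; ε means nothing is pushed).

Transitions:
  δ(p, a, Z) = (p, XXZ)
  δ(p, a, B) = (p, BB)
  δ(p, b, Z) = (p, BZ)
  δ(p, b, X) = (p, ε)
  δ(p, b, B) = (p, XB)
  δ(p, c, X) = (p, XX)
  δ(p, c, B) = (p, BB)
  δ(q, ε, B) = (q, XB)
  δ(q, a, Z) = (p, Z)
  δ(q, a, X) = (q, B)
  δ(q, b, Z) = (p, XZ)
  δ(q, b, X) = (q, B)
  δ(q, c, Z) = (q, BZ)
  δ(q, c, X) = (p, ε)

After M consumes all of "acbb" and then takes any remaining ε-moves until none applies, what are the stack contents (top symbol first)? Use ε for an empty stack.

XZ

(p, acbb, Z)
  read a, top Z: go to p, push XXZ → (p, cbb, XXZ)
  read c, top X: go to p, push XX → (p, bb, XXXZ)
  read b, top X: go to p, push ε → (p, b, XXZ)
  read b, top X: go to p, push ε → (p, ε, XZ)
All input consumed in state p with stack XZ.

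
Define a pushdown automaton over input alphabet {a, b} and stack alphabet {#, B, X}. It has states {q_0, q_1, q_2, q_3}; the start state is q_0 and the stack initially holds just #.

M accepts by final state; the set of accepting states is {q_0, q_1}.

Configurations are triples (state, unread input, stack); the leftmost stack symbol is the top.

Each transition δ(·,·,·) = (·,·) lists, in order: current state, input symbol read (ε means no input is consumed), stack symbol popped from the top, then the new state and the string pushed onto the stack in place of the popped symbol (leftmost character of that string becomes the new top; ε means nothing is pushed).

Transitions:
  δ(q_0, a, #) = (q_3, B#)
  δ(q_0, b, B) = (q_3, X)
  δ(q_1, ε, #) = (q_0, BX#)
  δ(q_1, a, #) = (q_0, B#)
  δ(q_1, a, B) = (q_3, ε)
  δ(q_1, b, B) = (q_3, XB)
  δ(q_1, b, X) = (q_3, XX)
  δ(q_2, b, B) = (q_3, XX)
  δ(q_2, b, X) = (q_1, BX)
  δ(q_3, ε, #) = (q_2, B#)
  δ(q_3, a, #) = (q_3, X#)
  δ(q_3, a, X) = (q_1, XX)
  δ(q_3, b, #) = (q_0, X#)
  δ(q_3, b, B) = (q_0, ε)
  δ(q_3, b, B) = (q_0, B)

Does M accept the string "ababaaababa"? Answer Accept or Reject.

No computation consumes all input and reaches a final state.

Reject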